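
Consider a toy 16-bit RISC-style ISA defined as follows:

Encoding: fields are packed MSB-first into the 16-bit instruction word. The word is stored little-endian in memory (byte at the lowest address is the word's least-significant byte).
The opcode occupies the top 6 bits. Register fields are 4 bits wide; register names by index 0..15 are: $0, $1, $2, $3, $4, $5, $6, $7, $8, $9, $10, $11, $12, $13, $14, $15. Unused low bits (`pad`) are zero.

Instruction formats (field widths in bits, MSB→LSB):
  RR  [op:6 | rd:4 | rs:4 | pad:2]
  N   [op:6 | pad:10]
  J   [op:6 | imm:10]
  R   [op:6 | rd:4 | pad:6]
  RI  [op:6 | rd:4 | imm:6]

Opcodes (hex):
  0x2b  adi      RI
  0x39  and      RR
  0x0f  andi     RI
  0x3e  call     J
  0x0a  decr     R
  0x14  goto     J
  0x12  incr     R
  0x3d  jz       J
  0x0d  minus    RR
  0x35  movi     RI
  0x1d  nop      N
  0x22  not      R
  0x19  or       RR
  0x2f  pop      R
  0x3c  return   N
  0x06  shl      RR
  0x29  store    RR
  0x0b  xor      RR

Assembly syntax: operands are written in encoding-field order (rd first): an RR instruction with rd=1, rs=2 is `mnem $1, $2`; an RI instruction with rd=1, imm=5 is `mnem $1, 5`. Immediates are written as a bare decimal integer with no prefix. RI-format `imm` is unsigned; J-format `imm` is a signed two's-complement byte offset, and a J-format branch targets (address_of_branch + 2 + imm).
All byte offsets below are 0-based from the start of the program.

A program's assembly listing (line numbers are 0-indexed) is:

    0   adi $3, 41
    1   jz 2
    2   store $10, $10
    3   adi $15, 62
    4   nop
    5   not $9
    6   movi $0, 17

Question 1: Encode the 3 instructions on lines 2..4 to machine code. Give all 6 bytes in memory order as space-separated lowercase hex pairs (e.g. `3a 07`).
a8 a6 fe af 00 74

line 2 (store): pack op=0x29:6|rd=10:4|rs=10:4|pad=0:2 = 0xa6a8; little→ a8 a6
line 3 (adi): pack op=0x2b:6|rd=15:4|imm=62:6 = 0xaffe; little→ fe af
line 4 (nop): pack op=0x1d:6|pad=0:10 = 0x7400; little→ 00 74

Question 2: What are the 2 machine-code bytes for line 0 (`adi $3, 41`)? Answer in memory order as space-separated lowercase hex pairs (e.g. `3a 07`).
0. adi fields op=0x2b:6|rd=3:4|imm=41:6 → word ace9h → e9 ac

e9 ac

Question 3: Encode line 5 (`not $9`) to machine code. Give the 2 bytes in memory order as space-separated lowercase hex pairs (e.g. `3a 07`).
40 8a

5. not fields op=0x22:6|rd=9:4|pad=0:6 → word 8a40h → 40 8a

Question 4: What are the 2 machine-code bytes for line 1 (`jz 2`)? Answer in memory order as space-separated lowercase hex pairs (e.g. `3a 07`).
02 f4

1. jz fields op=0x3d:6|imm=2:10 → word f402h → 02 f4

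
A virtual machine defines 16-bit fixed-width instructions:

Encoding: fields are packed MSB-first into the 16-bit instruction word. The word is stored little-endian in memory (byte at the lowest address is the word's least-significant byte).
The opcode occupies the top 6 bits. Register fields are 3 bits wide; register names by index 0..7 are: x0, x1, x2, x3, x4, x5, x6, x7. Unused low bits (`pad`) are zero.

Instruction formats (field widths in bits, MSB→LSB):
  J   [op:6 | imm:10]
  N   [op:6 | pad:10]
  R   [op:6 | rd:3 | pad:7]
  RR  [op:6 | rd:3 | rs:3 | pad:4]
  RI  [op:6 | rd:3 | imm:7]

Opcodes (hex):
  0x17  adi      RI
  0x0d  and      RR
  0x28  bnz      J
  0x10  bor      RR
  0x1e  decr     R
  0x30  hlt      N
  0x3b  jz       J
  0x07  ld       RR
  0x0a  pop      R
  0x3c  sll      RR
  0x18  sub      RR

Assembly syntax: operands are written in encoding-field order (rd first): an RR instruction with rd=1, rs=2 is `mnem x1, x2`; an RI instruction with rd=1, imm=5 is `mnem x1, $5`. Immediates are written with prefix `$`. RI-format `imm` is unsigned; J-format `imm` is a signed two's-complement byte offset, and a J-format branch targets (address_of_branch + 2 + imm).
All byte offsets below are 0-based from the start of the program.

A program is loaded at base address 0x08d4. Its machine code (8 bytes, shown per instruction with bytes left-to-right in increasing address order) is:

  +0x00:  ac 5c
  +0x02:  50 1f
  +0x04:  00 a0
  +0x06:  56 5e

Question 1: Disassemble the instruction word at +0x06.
adi x4, $86

@+06  little-endian(56 5e) = 0x5e56
  opcode bits[15:10]=0x17: adi/RI
  rd: (w>>7)&0x7=0x4 → x4
  imm: (w>>0)&0x7f=0x56 → $86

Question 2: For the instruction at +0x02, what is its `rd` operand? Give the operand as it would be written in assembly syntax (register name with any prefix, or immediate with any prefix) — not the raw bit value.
off 0x02: read 50 1f as little → 0x1f50
  op=0x1f50>>10=0x7 ⇒ ld (RR)
  rd@[9:7]=0x6 ⇒ x6
  rs@[6:4]=0x5 ⇒ x5

x6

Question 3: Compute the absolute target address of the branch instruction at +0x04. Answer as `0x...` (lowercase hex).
0x08da

+0x04: 00 a0 ⇒ word 0xa000 (little)
  op=0xa000>>10=0x28 ⇒ bnz (J)
  imm: (w>>0)&0x3ff=0x0 → $0
  target = base 0x08d4 + off 0x04 + 2 + imm 0 = 0x08da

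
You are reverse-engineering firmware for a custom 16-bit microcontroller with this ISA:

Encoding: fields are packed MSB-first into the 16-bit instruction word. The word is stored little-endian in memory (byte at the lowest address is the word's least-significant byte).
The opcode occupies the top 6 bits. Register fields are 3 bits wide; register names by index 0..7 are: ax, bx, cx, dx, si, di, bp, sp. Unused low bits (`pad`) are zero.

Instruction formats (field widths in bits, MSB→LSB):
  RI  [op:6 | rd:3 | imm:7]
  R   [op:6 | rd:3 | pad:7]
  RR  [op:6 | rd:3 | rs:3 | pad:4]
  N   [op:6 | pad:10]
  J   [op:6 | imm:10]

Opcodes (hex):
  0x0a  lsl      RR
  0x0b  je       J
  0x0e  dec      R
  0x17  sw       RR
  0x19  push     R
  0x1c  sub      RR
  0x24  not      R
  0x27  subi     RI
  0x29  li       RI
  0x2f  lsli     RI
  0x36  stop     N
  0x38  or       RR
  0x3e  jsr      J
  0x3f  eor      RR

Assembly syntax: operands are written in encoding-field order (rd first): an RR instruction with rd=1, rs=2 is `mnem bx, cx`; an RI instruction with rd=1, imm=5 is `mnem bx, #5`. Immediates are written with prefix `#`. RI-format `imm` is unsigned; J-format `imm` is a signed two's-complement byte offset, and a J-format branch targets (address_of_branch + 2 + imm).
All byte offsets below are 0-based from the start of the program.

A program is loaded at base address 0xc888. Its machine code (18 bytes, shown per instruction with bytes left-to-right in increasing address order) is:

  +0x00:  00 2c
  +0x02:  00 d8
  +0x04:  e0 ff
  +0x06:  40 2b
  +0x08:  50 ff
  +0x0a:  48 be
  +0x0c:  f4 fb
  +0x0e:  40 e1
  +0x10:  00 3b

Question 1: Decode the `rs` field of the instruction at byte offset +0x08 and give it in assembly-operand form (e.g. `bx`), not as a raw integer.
di

[08] 50 ff → 0xff50
  top 6b → 0x3f → eor [RR]
  rd: (w>>7)&0x7=0x6 → bp
  rs: (w>>4)&0x7=0x5 → di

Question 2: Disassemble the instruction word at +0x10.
off 0x10: read 00 3b as little → 0x3b00
  top 6b → 0xe → dec [R]
  [9:7] rd=6 = bp

dec bp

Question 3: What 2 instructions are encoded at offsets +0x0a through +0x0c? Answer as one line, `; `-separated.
[0a] 48 be → 0xbe48
  op=0xbe48>>10=0x2f ⇒ lsli (RI)
  rd@[9:7]=0x4 ⇒ si
  imm@[6:0]=0x48 ⇒ #72
[0c] f4 fb → 0xfbf4
  op=0xfbf4>>10=0x3e ⇒ jsr (J)
  imm@[9:0]=0x3f4 (s10→-12) ⇒ #-12

lsli si, #72; jsr #-12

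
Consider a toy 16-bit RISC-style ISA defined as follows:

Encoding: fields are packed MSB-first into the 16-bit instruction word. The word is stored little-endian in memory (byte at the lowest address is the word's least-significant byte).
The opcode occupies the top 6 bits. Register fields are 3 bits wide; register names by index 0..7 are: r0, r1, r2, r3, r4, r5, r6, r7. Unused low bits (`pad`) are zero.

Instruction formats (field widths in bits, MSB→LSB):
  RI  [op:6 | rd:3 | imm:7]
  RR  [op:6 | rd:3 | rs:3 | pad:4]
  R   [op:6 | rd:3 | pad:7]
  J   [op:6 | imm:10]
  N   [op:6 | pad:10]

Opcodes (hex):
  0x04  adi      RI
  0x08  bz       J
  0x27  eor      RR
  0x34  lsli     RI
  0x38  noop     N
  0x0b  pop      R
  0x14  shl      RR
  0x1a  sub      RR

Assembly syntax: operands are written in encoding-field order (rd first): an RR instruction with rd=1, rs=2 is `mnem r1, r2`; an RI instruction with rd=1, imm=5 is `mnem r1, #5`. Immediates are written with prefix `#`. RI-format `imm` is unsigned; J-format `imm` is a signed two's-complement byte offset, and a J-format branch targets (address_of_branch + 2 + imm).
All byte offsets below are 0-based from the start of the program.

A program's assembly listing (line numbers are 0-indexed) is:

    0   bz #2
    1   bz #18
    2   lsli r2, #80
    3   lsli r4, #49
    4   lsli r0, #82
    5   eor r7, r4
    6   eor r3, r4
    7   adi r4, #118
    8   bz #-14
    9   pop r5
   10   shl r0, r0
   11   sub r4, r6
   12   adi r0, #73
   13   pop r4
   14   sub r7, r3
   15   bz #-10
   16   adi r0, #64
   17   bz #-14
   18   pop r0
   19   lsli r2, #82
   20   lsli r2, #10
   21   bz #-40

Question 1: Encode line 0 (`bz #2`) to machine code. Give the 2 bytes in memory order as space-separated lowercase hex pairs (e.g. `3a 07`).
L0: bz op=0x8:6|imm=2:10 ⇒ 0x2002 ⇒ little 02 20

02 20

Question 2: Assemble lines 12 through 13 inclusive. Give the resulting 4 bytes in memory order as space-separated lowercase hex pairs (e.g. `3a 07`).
line 12 (adi): pack op=0x4:6|rd=0:3|imm=73:7 = 0x1049; little→ 49 10
line 13 (pop): pack op=0xb:6|rd=4:3|pad=0:7 = 0x2e00; little→ 00 2e

49 10 00 2e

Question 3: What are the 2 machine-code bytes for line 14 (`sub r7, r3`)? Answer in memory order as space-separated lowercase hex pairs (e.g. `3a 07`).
14. sub fields op=0x1a:6|rd=7:3|rs=3:3|pad=0:4 → word 6bb0h → b0 6b

b0 6b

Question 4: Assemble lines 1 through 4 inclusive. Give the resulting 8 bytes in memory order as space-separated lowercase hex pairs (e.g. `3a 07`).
L1: bz op=0x8:6|imm=18:10 ⇒ 0x2012 ⇒ little 12 20
L2: lsli op=0x34:6|rd=2:3|imm=80:7 ⇒ 0xd150 ⇒ little 50 d1
L3: lsli op=0x34:6|rd=4:3|imm=49:7 ⇒ 0xd231 ⇒ little 31 d2
L4: lsli op=0x34:6|rd=0:3|imm=82:7 ⇒ 0xd052 ⇒ little 52 d0

12 20 50 d1 31 d2 52 d0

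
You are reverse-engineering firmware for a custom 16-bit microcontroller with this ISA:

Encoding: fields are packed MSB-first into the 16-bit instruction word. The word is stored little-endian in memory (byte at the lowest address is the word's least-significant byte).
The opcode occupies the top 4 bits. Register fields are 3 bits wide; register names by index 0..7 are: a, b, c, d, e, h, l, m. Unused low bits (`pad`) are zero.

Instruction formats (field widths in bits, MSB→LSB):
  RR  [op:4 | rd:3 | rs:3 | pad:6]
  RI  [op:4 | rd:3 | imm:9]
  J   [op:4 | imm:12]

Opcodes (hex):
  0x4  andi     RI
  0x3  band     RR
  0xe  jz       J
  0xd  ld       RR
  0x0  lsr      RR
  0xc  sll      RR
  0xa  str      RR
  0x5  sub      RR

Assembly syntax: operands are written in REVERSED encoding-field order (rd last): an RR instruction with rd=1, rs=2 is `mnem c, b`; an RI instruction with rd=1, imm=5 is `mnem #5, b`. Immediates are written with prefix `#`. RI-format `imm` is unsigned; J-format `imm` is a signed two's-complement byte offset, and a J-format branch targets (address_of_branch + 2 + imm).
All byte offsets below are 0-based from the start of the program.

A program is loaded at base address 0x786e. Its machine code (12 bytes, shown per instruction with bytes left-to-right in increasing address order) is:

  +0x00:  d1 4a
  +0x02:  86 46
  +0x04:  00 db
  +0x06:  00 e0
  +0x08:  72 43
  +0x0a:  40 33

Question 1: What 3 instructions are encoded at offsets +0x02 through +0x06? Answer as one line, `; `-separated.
andi #134, d; ld e, h; jz #0

[02] 86 46 → 0x4686
  top 4b → 0x4 → andi [RI]
  rd: (w>>9)&0x7=0x3 → d
  imm: (w>>0)&0x1ff=0x86 → #134
[04] 00 db → 0xdb00
  top 4b → 0xd → ld [RR]
  rd: (w>>9)&0x7=0x5 → h
  rs: (w>>6)&0x7=0x4 → e
[06] 00 e0 → 0xe000
  top 4b → 0xe → jz [J]
  imm: (w>>0)&0xfff=0x0 → #0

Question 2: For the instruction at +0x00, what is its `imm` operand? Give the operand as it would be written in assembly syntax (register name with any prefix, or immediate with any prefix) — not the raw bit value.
[00] d1 4a → 0x4ad1
  opcode bits[15:12]=0x4: andi/RI
  rd@[11:9]=0x5 ⇒ h
  imm@[8:0]=0xd1 ⇒ #209

#209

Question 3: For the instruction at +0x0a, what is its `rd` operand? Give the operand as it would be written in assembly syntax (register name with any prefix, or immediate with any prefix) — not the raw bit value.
b

@+0a  little-endian(40 33) = 0x3340
  op=0x3340>>12=0x3 ⇒ band (RR)
  rd@[11:9]=0x1 ⇒ b
  rs@[8:6]=0x5 ⇒ h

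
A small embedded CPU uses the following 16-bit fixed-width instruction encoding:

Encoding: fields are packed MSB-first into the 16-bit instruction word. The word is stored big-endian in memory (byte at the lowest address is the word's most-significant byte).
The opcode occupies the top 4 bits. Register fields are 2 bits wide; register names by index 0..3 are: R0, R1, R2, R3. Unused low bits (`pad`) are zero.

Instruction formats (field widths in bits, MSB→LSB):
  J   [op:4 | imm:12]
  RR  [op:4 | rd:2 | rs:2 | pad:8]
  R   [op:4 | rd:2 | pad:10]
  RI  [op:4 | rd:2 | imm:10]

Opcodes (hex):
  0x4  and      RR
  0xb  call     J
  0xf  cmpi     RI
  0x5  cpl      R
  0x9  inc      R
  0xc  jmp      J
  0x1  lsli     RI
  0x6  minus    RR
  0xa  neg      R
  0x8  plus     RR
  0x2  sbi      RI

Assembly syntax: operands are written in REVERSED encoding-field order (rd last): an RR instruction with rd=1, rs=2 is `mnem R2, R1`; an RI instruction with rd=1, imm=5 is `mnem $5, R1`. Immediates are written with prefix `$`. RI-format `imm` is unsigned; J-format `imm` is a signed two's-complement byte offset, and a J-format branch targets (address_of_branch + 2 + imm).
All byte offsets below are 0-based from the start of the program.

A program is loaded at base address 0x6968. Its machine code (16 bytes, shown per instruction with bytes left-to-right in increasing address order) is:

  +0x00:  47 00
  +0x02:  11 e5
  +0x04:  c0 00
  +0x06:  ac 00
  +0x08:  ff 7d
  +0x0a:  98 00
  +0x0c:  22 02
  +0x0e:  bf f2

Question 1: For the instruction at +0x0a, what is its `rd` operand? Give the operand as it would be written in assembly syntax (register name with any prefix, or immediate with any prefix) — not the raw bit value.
off 0x0a: read 98 00 as big → 0x9800
  op=0x9800>>12=0x9 ⇒ inc (R)
  rd@[11:10]=0x2 ⇒ R2

R2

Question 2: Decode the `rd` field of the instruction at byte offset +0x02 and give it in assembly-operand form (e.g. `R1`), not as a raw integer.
R0

@+02  big-endian(11 e5) = 0x11e5
  top 4b → 0x1 → lsli [RI]
  rd@[11:10]=0x0 ⇒ R0
  imm@[9:0]=0x1e5 ⇒ $485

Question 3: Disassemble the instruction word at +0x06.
neg R3

off 0x06: read ac 00 as big → 0xac00
  top 4b → 0xa → neg [R]
  [11:10] rd=3 = R3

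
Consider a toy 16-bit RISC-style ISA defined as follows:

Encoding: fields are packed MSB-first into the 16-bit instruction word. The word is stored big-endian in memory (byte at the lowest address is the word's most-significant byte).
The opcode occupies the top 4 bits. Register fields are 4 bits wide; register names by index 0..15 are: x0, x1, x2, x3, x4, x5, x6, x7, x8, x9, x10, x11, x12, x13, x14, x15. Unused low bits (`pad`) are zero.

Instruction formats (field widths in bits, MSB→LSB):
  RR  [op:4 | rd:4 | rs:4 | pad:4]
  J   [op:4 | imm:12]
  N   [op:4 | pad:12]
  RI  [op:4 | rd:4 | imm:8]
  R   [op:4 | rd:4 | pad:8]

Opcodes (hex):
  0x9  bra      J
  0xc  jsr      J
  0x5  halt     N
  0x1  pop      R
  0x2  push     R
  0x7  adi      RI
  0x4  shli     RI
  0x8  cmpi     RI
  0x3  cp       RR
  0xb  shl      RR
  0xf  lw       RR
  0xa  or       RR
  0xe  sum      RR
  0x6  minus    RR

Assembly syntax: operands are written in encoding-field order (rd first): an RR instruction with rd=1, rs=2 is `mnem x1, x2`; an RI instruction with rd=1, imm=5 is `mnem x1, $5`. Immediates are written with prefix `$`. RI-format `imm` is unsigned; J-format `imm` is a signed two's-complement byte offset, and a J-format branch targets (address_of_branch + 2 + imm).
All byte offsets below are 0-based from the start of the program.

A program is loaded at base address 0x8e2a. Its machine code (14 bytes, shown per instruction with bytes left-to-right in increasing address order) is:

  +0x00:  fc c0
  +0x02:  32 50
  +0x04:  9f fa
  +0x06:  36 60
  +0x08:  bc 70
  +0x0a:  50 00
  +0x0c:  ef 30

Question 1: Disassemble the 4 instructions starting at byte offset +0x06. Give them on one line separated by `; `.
cp x6, x6; shl x12, x7; halt; sum x15, x3

+0x06: 36 60 ⇒ word 0x3660 (big)
  op=0x3660>>12=0x3 ⇒ cp (RR)
  rd@[11:8]=0x6 ⇒ x6
  rs@[7:4]=0x6 ⇒ x6
+0x08: bc 70 ⇒ word 0xbc70 (big)
  op=0xbc70>>12=0xb ⇒ shl (RR)
  rd@[11:8]=0xc ⇒ x12
  rs@[7:4]=0x7 ⇒ x7
+0x0a: 50 00 ⇒ word 0x5000 (big)
  op=0x5000>>12=0x5 ⇒ halt (N)
+0x0c: ef 30 ⇒ word 0xef30 (big)
  op=0xef30>>12=0xe ⇒ sum (RR)
  rd@[11:8]=0xf ⇒ x15
  rs@[7:4]=0x3 ⇒ x3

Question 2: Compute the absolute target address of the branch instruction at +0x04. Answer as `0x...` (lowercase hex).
[04] 9f fa → 0x9ffa
  opcode bits[15:12]=0x9: bra/J
  imm@[11:0]=0xffa (s12→-6) ⇒ $-6
  target = base 0x8e2a + off 0x04 + 2 + imm -6 = 0x8e2a

0x8e2a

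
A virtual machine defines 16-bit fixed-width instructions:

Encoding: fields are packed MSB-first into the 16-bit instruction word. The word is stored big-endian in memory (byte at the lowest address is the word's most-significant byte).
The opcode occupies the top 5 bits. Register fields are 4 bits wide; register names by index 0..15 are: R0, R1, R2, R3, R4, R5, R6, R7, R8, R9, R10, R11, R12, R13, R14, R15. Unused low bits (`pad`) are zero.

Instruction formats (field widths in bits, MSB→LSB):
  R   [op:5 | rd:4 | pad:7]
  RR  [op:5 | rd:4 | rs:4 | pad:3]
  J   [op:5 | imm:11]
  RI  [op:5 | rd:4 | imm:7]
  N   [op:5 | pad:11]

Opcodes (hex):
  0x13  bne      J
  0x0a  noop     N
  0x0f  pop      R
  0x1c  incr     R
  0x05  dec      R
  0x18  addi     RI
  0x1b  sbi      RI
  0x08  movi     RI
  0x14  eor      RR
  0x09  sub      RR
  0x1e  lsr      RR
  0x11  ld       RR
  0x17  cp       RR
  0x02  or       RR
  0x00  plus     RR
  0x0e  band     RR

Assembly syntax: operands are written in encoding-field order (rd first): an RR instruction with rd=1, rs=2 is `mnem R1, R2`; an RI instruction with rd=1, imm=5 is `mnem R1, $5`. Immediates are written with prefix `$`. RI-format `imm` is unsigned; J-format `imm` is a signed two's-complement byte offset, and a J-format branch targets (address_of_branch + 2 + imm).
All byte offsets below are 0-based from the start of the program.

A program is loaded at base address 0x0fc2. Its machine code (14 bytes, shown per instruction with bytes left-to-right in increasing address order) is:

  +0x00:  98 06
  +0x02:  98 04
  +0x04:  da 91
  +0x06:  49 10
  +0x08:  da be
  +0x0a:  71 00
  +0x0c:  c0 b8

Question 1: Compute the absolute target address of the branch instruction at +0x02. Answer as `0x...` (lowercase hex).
0x0fca

@+02  big-endian(98 04) = 0x9804
  op=0x9804>>11=0x13 ⇒ bne (J)
  imm: (w>>0)&0x7ff=0x4 → $4
  target = base 0x0fc2 + off 0x02 + 2 + imm 4 = 0x0fca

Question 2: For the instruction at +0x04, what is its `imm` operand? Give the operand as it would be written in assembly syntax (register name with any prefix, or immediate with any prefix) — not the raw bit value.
[04] da 91 → 0xda91
  opcode bits[15:11]=0x1b: sbi/RI
  rd: (w>>7)&0xf=0x5 → R5
  imm: (w>>0)&0x7f=0x11 → $17

$17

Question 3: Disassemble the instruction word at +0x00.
bne $6

[00] 98 06 → 0x9806
  top 5b → 0x13 → bne [J]
  imm: (w>>0)&0x7ff=0x6 → $6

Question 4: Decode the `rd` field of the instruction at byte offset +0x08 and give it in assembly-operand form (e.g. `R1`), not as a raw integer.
off 0x08: read da be as big → 0xdabe
  opcode bits[15:11]=0x1b: sbi/RI
  rd@[10:7]=0x5 ⇒ R5
  imm@[6:0]=0x3e ⇒ $62

R5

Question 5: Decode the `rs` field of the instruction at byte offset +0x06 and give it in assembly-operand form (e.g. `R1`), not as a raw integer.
R2

+0x06: 49 10 ⇒ word 0x4910 (big)
  opcode bits[15:11]=0x9: sub/RR
  rd@[10:7]=0x2 ⇒ R2
  rs@[6:3]=0x2 ⇒ R2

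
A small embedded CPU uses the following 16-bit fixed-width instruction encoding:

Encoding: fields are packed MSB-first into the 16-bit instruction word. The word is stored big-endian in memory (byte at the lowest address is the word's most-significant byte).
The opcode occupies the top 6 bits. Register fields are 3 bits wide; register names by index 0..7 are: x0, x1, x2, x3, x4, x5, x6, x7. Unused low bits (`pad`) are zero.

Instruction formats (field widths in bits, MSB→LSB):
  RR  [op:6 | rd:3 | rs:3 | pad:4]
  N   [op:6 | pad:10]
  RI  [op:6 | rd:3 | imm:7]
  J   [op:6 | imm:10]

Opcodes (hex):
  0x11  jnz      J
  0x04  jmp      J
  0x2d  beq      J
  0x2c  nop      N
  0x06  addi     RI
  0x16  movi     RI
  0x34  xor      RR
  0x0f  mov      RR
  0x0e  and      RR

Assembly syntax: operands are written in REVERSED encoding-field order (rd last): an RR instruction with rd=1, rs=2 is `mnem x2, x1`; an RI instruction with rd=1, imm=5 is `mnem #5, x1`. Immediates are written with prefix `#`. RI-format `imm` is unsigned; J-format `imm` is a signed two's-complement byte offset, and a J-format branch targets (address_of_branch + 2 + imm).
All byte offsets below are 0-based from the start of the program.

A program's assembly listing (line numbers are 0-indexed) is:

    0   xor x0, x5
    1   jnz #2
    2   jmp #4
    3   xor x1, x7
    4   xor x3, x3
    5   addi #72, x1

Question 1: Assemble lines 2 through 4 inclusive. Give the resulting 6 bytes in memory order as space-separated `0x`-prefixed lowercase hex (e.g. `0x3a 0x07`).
line 2 (jmp): pack op=0x4:6|imm=4:10 = 0x1004; big→ 10 04
line 3 (xor): pack op=0x34:6|rd=7:3|rs=1:3|pad=0:4 = 0xd390; big→ d3 90
line 4 (xor): pack op=0x34:6|rd=3:3|rs=3:3|pad=0:4 = 0xd1b0; big→ d1 b0

0x10 0x04 0xd3 0x90 0xd1 0xb0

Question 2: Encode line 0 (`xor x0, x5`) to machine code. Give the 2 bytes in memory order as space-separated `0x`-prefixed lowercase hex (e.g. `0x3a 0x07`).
0xd2 0x80

L0: xor op=0x34:6|rd=5:3|rs=0:3|pad=0:4 ⇒ 0xd280 ⇒ big d2 80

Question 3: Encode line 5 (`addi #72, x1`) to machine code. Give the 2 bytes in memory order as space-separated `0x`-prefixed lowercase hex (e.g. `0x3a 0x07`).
5. addi fields op=0x6:6|rd=1:3|imm=72:7 → word 18c8h → 18 c8

0x18 0xc8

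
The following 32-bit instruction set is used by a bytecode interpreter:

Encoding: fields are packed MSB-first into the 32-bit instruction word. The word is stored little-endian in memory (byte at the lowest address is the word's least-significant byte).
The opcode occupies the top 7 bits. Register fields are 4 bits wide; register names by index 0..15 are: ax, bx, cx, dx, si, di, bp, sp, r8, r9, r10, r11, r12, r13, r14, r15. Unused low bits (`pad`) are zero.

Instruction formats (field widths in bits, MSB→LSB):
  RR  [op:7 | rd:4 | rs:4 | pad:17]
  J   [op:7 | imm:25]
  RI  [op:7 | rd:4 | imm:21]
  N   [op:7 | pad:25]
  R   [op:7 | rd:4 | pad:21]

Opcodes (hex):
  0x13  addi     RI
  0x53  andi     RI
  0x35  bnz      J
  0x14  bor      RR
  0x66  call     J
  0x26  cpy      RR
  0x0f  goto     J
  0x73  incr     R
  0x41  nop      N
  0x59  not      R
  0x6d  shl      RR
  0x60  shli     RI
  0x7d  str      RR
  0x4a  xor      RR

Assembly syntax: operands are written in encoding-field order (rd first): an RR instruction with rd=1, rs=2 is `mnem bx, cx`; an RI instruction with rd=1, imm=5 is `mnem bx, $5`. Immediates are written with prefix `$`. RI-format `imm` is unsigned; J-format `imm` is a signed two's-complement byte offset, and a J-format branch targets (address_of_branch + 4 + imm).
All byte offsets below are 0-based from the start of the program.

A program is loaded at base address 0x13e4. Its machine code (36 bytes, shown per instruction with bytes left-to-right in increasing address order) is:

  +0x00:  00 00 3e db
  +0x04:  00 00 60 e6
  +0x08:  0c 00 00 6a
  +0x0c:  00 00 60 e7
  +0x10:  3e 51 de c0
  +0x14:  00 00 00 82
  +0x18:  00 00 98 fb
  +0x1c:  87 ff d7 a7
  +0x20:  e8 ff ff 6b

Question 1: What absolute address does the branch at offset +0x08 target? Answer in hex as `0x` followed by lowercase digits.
off 0x08: read 0c 00 00 6a as little → 0x6a00000c
  op=0x6a00000c>>25=0x35 ⇒ bnz (J)
  imm: (w>>0)&0x1ffffff=0xc → $12
  target = base 0x13e4 + off 0x08 + 4 + imm 12 = 0x13fc

0x13fc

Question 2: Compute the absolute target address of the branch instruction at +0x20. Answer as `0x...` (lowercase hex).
off 0x20: read e8 ff ff 6b as little → 0x6bffffe8
  top 7b → 0x35 → bnz [J]
  [24:0] imm=33554408 (s25→-24) = $-24
  target = base 0x13e4 + off 0x20 + 4 + imm -24 = 0x13f0

0x13f0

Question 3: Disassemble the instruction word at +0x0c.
off 0x0c: read 00 00 60 e7 as little → 0xe7600000
  top 7b → 0x73 → incr [R]
  rd@[24:21]=0xb ⇒ r11

incr r11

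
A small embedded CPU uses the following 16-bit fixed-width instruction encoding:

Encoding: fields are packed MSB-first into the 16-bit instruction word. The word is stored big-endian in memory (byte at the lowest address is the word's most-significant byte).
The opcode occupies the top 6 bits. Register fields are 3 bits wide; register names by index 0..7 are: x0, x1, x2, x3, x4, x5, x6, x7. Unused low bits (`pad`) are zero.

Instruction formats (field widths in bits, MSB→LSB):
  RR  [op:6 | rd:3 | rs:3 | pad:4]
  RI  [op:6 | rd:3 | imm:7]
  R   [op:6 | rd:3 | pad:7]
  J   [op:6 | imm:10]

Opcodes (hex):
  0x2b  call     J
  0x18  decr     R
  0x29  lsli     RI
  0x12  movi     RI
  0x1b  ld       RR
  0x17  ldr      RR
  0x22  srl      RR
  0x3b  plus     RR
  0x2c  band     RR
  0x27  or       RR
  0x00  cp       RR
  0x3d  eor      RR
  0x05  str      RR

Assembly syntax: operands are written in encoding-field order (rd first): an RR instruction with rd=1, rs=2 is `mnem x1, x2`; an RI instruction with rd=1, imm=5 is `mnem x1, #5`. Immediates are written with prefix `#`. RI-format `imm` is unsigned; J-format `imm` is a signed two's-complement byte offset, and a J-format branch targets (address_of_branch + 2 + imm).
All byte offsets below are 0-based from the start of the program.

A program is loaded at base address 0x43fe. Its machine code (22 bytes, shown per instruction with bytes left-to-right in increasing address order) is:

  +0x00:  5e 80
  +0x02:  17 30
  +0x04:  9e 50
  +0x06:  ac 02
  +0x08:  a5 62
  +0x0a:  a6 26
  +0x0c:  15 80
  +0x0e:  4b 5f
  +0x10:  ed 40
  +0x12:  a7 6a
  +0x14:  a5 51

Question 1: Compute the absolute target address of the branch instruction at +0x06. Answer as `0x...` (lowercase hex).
0x4408

@+06  big-endian(ac 02) = 0xac02
  opcode bits[15:10]=0x2b: call/J
  imm: (w>>0)&0x3ff=0x2 → #2
  target = base 0x43fe + off 0x06 + 2 + imm 2 = 0x4408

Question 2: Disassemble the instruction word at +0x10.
plus x2, x4

off 0x10: read ed 40 as big → 0xed40
  top 6b → 0x3b → plus [RR]
  [9:7] rd=2 = x2
  [6:4] rs=4 = x4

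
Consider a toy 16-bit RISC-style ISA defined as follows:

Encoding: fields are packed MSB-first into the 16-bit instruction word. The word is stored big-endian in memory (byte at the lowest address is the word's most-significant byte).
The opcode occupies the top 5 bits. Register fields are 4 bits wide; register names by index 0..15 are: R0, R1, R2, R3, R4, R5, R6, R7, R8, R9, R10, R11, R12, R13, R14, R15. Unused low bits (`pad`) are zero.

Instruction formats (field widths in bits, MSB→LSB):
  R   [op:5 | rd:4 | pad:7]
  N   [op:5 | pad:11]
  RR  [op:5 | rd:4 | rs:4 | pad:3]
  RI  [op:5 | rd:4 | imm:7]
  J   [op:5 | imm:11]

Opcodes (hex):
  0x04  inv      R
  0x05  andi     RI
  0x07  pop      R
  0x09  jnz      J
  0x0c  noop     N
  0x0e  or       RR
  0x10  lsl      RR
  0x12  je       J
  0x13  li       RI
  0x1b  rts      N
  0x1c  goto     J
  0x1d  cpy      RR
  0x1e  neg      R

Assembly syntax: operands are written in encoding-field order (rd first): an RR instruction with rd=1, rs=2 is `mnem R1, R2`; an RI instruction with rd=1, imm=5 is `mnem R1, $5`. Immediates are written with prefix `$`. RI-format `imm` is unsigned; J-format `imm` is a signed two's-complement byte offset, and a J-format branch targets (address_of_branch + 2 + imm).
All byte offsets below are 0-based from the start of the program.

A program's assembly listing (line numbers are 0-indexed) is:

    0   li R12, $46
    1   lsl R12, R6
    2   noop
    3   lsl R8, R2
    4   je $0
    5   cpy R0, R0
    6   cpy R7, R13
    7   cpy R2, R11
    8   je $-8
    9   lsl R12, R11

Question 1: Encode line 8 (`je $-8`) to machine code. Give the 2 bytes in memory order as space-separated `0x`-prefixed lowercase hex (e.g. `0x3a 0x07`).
0x97 0xf8

L8: je op=0x12:5|imm=-8:11 ⇒ 0x97f8 ⇒ big 97 f8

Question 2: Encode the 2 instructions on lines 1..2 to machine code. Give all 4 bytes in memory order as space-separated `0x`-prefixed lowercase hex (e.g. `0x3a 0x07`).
0x86 0x30 0x60 0x00

line 1 (lsl): pack op=0x10:5|rd=12:4|rs=6:4|pad=0:3 = 0x8630; big→ 86 30
line 2 (noop): pack op=0xc:5|pad=0:11 = 0x6000; big→ 60 00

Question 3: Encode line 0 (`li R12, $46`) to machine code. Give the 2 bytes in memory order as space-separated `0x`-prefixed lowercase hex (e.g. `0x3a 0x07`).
0x9e 0x2e

line 0 (li): pack op=0x13:5|rd=12:4|imm=46:7 = 0x9e2e; big→ 9e 2e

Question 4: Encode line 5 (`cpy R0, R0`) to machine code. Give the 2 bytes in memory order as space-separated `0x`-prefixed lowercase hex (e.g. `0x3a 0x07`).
0xe8 0x00

L5: cpy op=0x1d:5|rd=0:4|rs=0:4|pad=0:3 ⇒ 0xe800 ⇒ big e8 00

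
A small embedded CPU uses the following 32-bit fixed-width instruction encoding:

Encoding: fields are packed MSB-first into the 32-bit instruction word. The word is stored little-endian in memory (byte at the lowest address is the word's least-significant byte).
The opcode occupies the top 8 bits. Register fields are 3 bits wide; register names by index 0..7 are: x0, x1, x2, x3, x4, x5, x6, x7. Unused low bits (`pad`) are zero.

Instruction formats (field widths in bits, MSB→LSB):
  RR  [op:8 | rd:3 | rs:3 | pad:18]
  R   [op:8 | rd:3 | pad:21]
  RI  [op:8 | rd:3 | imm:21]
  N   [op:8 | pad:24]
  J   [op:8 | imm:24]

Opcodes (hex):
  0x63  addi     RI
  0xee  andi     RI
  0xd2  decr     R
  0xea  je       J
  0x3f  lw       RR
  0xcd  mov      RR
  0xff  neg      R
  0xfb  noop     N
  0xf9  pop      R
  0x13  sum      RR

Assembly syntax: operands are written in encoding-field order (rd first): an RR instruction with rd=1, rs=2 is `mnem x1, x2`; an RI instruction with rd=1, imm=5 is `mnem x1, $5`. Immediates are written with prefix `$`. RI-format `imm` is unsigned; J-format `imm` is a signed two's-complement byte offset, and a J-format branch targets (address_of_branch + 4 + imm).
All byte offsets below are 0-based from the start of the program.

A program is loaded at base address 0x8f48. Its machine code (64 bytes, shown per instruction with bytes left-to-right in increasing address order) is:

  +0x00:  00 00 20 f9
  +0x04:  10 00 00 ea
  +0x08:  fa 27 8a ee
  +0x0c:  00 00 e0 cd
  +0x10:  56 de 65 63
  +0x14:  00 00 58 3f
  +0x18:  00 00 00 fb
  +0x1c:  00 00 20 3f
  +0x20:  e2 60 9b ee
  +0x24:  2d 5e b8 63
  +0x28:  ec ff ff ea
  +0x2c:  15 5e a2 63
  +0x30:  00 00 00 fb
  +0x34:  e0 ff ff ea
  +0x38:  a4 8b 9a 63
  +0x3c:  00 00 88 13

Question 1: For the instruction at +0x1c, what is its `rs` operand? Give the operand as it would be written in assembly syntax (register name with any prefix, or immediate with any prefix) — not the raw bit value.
@+1c  little-endian(00 00 20 3f) = 0x3f200000
  opcode bits[31:24]=0x3f: lw/RR
  rd@[23:21]=0x1 ⇒ x1
  rs@[20:18]=0x0 ⇒ x0

x0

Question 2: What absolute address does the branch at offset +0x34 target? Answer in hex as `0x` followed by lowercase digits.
@+34  little-endian(e0 ff ff ea) = 0xeaffffe0
  op=0xeaffffe0>>24=0xea ⇒ je (J)
  [23:0] imm=16777184 (s24→-32) = $-32
  target = base 0x8f48 + off 0x34 + 4 + imm -32 = 0x8f60

0x8f60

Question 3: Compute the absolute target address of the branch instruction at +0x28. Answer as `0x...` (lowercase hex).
[28] ec ff ff ea → 0xeaffffec
  op=0xeaffffec>>24=0xea ⇒ je (J)
  [23:0] imm=16777196 (s24→-20) = $-20
  target = base 0x8f48 + off 0x28 + 4 + imm -20 = 0x8f60

0x8f60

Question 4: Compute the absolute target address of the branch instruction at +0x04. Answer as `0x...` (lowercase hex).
0x8f60

off 0x04: read 10 00 00 ea as little → 0xea000010
  top 8b → 0xea → je [J]
  [23:0] imm=16 = $16
  target = base 0x8f48 + off 0x04 + 4 + imm 16 = 0x8f60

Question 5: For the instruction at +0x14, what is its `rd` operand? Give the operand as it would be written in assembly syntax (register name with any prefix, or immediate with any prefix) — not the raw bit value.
[14] 00 00 58 3f → 0x3f580000
  opcode bits[31:24]=0x3f: lw/RR
  rd@[23:21]=0x2 ⇒ x2
  rs@[20:18]=0x6 ⇒ x6

x2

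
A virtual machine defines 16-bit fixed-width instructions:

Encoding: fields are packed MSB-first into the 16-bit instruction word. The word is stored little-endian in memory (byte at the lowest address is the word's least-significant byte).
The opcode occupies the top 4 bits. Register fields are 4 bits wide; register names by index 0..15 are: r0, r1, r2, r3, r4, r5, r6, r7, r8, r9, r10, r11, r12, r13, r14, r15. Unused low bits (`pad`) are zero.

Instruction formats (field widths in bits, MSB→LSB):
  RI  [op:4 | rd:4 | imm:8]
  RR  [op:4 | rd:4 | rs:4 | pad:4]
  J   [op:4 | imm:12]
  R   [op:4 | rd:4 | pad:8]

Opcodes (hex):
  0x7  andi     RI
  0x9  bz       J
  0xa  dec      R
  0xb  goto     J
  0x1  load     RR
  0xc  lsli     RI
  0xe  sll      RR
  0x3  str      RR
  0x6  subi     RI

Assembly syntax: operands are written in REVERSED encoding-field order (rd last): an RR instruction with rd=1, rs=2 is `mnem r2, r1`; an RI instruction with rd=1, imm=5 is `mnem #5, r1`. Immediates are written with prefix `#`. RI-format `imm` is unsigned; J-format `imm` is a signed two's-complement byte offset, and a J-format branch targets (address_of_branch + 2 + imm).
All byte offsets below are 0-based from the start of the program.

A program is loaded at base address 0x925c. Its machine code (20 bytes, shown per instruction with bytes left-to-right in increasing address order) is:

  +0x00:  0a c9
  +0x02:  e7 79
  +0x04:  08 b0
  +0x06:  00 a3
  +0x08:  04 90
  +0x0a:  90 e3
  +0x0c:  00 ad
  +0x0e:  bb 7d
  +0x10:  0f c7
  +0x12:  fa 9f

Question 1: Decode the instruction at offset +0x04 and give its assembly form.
off 0x04: read 08 b0 as little → 0xb008
  op=0xb008>>12=0xb ⇒ goto (J)
  [11:0] imm=8 = #8

goto #8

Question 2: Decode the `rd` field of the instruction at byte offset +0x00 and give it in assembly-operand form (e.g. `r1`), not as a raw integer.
r9

@+00  little-endian(0a c9) = 0xc90a
  top 4b → 0xc → lsli [RI]
  rd@[11:8]=0x9 ⇒ r9
  imm@[7:0]=0xa ⇒ #10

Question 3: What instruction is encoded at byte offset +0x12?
+0x12: fa 9f ⇒ word 0x9ffa (little)
  top 4b → 0x9 → bz [J]
  imm@[11:0]=0xffa (s12→-6) ⇒ #-6

bz #-6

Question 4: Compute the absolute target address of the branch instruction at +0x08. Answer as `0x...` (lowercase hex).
@+08  little-endian(04 90) = 0x9004
  opcode bits[15:12]=0x9: bz/J
  imm: (w>>0)&0xfff=0x4 → #4
  target = base 0x925c + off 0x08 + 2 + imm 4 = 0x926a

0x926a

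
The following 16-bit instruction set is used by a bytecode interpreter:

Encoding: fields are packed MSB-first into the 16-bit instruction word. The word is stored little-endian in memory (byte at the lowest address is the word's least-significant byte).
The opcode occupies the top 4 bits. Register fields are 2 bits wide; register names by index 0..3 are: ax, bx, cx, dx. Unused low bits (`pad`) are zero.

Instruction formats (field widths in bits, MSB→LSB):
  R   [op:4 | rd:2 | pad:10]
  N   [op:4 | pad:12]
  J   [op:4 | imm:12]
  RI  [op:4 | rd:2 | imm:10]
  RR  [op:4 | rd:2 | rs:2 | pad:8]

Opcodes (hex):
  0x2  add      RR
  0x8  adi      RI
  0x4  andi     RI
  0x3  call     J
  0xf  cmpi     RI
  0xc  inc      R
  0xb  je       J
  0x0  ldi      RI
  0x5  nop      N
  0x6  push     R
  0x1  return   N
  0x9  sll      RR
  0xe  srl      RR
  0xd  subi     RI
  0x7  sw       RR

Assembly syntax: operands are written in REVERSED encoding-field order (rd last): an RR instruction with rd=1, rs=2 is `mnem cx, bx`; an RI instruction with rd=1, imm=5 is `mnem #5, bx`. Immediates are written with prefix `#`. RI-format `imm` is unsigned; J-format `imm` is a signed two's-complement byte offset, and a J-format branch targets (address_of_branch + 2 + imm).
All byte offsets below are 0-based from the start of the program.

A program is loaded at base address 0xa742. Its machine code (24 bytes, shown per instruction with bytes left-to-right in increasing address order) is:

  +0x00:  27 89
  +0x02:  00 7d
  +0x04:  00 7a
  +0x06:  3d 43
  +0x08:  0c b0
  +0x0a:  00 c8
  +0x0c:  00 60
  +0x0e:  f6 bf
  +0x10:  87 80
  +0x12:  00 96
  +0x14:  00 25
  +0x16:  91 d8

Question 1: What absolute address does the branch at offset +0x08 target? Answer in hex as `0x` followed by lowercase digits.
0xa758

@+08  little-endian(0c b0) = 0xb00c
  op=0xb00c>>12=0xb ⇒ je (J)
  [11:0] imm=12 = #12
  target = base 0xa742 + off 0x08 + 2 + imm 12 = 0xa758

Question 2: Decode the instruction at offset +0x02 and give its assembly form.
sw bx, dx

+0x02: 00 7d ⇒ word 0x7d00 (little)
  top 4b → 0x7 → sw [RR]
  rd@[11:10]=0x3 ⇒ dx
  rs@[9:8]=0x1 ⇒ bx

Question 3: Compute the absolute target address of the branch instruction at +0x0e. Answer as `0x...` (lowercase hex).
off 0x0e: read f6 bf as little → 0xbff6
  op=0xbff6>>12=0xb ⇒ je (J)
  [11:0] imm=4086 (s12→-10) = #-10
  target = base 0xa742 + off 0x0e + 2 + imm -10 = 0xa748

0xa748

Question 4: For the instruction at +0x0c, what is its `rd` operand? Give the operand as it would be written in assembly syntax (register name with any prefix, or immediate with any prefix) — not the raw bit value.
off 0x0c: read 00 60 as little → 0x6000
  top 4b → 0x6 → push [R]
  [11:10] rd=0 = ax

ax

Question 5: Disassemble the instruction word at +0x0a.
@+0a  little-endian(00 c8) = 0xc800
  opcode bits[15:12]=0xc: inc/R
  rd@[11:10]=0x2 ⇒ cx

inc cx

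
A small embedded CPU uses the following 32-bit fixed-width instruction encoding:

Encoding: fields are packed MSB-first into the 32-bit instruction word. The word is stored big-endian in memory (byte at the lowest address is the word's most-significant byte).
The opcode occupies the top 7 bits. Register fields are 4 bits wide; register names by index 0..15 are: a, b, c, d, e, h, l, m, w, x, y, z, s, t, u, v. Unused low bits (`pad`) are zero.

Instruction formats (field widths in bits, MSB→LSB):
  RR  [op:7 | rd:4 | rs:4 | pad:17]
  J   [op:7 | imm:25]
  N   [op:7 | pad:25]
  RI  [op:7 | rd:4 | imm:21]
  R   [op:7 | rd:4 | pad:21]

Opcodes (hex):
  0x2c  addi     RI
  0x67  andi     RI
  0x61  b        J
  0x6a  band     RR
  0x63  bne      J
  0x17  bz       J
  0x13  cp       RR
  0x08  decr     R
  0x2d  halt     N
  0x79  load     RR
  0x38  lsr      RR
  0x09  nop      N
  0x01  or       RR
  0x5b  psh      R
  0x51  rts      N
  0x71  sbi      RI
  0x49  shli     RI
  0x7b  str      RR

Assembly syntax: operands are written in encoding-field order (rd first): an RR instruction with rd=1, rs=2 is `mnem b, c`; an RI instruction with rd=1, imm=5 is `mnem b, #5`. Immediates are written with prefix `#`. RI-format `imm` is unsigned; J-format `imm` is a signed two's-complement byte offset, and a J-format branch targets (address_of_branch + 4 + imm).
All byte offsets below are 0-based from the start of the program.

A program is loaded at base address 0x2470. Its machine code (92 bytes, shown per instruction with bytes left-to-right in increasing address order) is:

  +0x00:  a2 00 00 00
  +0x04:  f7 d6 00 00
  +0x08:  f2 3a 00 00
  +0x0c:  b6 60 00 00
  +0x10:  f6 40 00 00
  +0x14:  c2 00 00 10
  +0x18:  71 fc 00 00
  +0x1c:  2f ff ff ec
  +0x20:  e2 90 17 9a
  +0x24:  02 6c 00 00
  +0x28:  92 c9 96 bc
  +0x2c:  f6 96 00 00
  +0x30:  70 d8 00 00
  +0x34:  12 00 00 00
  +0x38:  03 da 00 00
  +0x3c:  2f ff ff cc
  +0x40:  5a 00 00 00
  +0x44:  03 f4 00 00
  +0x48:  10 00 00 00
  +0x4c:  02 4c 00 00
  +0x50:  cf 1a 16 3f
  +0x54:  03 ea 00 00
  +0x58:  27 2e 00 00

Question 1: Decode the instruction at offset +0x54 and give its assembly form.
or v, h

@+54  big-endian(03 ea 00 00) = 0x03ea0000
  op=0x03ea0000>>25=0x1 ⇒ or (RR)
  rd@[24:21]=0xf ⇒ v
  rs@[20:17]=0x5 ⇒ h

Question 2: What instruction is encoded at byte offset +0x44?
or v, y

off 0x44: read 03 f4 00 00 as big → 0x03f40000
  op=0x03f40000>>25=0x1 ⇒ or (RR)
  [24:21] rd=15 = v
  [20:17] rs=10 = y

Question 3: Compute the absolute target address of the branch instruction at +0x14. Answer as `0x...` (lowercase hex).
@+14  big-endian(c2 00 00 10) = 0xc2000010
  op=0xc2000010>>25=0x61 ⇒ b (J)
  imm: (w>>0)&0x1ffffff=0x10 → #16
  target = base 0x2470 + off 0x14 + 4 + imm 16 = 0x2498

0x2498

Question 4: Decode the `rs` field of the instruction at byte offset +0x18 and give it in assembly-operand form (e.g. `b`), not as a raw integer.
@+18  big-endian(71 fc 00 00) = 0x71fc0000
  op=0x71fc0000>>25=0x38 ⇒ lsr (RR)
  rd@[24:21]=0xf ⇒ v
  rs@[20:17]=0xe ⇒ u

u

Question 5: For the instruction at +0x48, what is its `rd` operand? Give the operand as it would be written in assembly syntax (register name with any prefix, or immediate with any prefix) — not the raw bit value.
a

[48] 10 00 00 00 → 0x10000000
  op=0x10000000>>25=0x8 ⇒ decr (R)
  rd@[24:21]=0x0 ⇒ a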